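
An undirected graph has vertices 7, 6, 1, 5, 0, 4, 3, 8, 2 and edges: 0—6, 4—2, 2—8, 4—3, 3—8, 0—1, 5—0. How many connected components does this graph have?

3

7 is isolated — a component by itself.
Starting from 0 we can reach 0, 1, 5, 6. That is one component of size 4.
Starting from 2 we can reach 2, 3, 4, 8. That is one component of size 4.
Total: 3 components.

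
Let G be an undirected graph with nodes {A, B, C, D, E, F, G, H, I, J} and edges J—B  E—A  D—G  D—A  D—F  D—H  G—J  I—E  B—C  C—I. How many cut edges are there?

The edges on the cycle D-G-J-B-C-I-E-A-D are not bridges since each lies on that cycle.
But removing D—F disconnects D from F; removing D—H disconnects D from H — these are bridges.
That makes 2 bridges.

2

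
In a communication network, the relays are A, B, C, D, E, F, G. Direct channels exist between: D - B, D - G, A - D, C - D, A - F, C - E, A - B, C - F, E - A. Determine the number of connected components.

Starting from A we can reach A, B, C, D, E, F, G. That is one component of size 7.
Total: 1 component.

1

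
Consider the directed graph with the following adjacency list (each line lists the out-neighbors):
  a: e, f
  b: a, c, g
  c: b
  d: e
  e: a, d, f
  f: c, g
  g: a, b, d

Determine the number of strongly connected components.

{a, b, c, d, e, f, g} are all mutually reachable — one SCC of size 7.
That gives 1 strongly connected component.

1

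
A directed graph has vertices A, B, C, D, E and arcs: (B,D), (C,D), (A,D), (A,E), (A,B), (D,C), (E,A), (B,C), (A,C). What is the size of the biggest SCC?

{A, E} are all mutually reachable — one SCC of size 2.
{C, D} are all mutually reachable — one SCC of size 2.
{B} is an SCC by itself.
The largest has 2 vertices.

2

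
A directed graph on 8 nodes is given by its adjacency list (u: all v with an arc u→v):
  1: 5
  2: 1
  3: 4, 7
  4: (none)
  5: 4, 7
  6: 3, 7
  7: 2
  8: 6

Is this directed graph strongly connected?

There is no directed path from 4 to 8, so the graph is not strongly connected.

No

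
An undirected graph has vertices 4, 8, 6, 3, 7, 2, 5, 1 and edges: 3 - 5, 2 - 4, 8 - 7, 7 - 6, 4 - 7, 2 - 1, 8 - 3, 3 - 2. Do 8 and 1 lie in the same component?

Yes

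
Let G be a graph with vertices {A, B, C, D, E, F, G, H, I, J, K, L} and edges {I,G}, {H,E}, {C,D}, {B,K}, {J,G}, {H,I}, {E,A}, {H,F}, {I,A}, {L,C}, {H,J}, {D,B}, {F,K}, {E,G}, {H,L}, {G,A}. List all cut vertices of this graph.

H

Removing H increases the component count from 1 to 2, so H is a cut vertex.
By contrast removing F leaves 1 component; it is not a cut vertex. No other vertex is a cut vertex either.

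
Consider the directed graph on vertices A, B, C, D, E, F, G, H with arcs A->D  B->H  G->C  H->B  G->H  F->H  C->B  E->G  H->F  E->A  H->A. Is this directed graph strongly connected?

There is no directed path from G to E, so the graph is not strongly connected.

No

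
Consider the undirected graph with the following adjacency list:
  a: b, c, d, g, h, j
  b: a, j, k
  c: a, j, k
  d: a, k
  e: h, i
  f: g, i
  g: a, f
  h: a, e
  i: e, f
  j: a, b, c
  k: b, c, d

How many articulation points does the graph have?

Removing a increases the component count from 1 to 2, so a is a cut vertex.
By contrast removing f leaves 1 component; it is not a cut vertex. No other vertex is a cut vertex either.

1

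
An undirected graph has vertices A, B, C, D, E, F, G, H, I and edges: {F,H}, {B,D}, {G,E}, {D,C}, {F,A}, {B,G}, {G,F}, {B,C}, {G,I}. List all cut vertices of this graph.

B, F, G

Removing B increases the component count from 1 to 2, so B is a cut vertex.
Removing F increases the component count from 1 to 3, so F is a cut vertex.
Removing G increases the component count from 1 to 4, so G is a cut vertex.
By contrast removing D leaves 1 component; it is not a cut vertex. No other vertex is a cut vertex either.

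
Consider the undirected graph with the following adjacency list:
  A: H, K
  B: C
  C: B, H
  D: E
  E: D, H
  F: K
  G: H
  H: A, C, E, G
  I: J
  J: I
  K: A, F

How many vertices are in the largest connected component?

9

Starting from I we can reach I, J. That is one component of size 2.
Starting from A we can reach A, B, C, D, E, F, G, H, K. That is one component of size 9.
The largest has 9 vertices.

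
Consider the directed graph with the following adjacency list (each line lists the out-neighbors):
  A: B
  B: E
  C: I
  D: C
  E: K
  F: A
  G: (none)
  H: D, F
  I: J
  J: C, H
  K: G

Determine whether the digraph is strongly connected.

No

There is no directed path from G to I, so the graph is not strongly connected.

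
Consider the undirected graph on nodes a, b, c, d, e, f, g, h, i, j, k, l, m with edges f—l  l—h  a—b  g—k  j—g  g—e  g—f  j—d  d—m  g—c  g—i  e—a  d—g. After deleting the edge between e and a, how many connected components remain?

2

Before removal there is 1 component.
e—a is a bridge — removing it separates e's side from a's side.
After removal: 2 components.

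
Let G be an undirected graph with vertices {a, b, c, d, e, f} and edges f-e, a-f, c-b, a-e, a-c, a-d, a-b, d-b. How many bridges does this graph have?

The edges on the cycle a-f-e-a are not bridges since each lies on that cycle.
Every edge lies on some cycle, so there are no bridges.

0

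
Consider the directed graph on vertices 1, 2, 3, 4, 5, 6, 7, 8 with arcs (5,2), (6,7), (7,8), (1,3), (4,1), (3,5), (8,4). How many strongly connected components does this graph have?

{4} is an SCC by itself.
{5} is an SCC by itself.
{8} is an SCC by itself.
{7} is an SCC by itself.
{2} is an SCC by itself.
(and 3 more singleton SCCs)
That gives 8 strongly connected components.

8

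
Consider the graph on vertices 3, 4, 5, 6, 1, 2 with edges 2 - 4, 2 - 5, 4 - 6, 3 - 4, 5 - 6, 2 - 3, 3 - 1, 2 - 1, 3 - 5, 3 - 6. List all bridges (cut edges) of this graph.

The edges on the cycle 2-3-1-2 are not bridges since each lies on that cycle.
Every edge lies on some cycle, so there are no bridges.

none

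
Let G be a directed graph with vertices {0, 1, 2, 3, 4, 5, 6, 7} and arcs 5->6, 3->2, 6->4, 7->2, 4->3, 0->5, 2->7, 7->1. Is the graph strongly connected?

No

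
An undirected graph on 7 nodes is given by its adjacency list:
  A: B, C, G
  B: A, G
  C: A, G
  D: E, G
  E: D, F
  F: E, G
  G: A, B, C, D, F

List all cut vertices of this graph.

Removing G increases the component count from 1 to 2, so G is a cut vertex.
By contrast removing E leaves 1 component; it is not a cut vertex. No other vertex is a cut vertex either.

G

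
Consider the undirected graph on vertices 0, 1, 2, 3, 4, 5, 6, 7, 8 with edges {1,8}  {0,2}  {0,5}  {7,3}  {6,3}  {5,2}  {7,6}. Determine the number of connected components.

4 is isolated — a component by itself.
Starting from 1 we can reach 1, 8. That is one component of size 2.
Starting from 0 we can reach 0, 2, 5. That is one component of size 3.
Starting from 3 we can reach 3, 6, 7. That is one component of size 3.
Total: 4 components.

4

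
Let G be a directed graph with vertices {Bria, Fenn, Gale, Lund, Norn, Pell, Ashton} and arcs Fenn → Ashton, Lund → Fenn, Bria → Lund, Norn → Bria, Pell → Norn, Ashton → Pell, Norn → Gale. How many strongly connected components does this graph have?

{Bria, Fenn, Lund, Norn, Pell, Ashton} are all mutually reachable — one SCC of size 6.
{Gale} is an SCC by itself.
That gives 2 strongly connected components.

2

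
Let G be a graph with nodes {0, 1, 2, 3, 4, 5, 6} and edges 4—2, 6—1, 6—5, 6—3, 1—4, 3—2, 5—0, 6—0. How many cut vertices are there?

Removing 6 increases the component count from 1 to 2, so 6 is a cut vertex.
By contrast removing 5 leaves 1 component; it is not a cut vertex. No other vertex is a cut vertex either.

1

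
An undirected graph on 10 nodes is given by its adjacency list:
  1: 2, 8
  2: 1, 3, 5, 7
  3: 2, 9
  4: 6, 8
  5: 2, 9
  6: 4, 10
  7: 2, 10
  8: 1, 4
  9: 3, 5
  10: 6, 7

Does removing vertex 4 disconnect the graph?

No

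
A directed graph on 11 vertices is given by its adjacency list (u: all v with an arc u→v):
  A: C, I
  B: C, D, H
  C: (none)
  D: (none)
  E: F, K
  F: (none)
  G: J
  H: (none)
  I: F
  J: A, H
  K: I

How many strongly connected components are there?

11

{A} is an SCC by itself.
{B} is an SCC by itself.
{G} is an SCC by itself.
{D} is an SCC by itself.
{E} is an SCC by itself.
(and 6 more singleton SCCs)
That gives 11 strongly connected components.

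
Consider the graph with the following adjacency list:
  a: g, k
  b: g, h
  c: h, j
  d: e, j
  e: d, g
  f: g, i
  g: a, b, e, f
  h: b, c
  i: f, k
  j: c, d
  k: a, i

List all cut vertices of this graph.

Removing g increases the component count from 1 to 2, so g is a cut vertex.
By contrast removing c leaves 1 component; it is not a cut vertex. No other vertex is a cut vertex either.

g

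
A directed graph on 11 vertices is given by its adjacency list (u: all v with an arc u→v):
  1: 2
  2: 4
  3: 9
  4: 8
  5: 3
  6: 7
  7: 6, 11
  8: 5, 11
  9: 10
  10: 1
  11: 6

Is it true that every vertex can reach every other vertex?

No

There is no directed path from 7 to 10, so the graph is not strongly connected.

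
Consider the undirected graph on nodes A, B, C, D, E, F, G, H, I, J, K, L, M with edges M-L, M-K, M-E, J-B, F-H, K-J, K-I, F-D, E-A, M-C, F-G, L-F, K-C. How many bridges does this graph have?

10

The edges on the cycle M-K-C-M are not bridges since each lies on that cycle.
But removing A-E disconnects A from E; removing K-I disconnects K from I; removing D-F disconnects D from F; removing M-L disconnects M from L — these are bridges.
In total 10 edges are bridges.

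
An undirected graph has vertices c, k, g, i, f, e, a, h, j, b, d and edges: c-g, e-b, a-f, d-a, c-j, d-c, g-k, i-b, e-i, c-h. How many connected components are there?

2

Starting from b we can reach b, e, i. That is one component of size 3.
Starting from a we can reach a, c, d, f, g, h, j, k. That is one component of size 8.
Total: 2 components.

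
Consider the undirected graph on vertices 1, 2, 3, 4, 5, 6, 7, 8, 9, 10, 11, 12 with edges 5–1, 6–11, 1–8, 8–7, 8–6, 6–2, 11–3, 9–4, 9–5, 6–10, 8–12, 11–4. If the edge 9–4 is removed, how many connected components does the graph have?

1

9 and 4 are still connected via 9-5-1-8-6-11-4, so the component count stays at 1.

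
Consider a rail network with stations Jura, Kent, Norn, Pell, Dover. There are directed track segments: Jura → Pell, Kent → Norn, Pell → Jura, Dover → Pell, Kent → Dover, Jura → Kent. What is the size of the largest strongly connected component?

4

{Jura, Kent, Pell, Dover} are all mutually reachable — one SCC of size 4.
{Norn} is an SCC by itself.
The largest has 4 vertices.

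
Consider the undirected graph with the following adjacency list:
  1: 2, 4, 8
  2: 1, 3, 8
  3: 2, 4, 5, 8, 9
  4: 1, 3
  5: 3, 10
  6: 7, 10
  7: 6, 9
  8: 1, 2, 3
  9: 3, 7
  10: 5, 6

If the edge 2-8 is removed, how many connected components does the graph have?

2 and 8 are still connected via 2-3-8, so the component count stays at 1.

1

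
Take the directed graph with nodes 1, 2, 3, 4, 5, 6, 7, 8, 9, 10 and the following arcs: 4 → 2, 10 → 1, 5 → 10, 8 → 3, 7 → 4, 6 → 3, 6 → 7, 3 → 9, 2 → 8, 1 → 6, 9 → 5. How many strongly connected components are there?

1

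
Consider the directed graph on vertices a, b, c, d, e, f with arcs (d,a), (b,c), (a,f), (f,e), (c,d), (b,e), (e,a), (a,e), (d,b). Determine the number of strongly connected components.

2

{b, c, d} are all mutually reachable — one SCC of size 3.
{a, e, f} are all mutually reachable — one SCC of size 3.
That gives 2 strongly connected components.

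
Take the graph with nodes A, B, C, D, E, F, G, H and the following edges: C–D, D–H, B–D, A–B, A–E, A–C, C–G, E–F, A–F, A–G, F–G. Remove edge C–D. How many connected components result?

1

C and D are still connected via C-A-B-D, so the component count stays at 1.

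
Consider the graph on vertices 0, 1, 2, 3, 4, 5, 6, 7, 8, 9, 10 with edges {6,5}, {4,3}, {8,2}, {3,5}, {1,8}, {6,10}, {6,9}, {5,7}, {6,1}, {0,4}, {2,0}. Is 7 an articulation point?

No

Deleting 7 leaves 1 component (was 1), so 7 is not a cut vertex.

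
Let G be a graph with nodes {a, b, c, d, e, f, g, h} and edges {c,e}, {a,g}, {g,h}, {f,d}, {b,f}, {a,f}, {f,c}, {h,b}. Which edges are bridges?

The edges on the cycle a-g-h-b-f-a are not bridges since each lies on that cycle.
But removing f-d disconnects f from d; removing c-e disconnects c from e; removing f-c disconnects f from c — these are bridges.

c-e, c-f, d-f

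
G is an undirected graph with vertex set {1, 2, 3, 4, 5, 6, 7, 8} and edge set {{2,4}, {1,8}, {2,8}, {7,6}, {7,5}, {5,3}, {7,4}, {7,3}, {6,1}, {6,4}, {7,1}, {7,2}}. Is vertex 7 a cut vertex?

Yes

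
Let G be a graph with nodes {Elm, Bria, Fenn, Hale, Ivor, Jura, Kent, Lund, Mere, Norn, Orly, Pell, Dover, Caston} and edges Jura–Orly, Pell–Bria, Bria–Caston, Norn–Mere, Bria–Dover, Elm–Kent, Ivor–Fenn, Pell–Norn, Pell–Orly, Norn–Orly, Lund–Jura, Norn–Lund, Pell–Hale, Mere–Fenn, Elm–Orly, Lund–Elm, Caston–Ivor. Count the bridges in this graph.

3

The edges on the cycle Norn-Lund-Elm-Orly-Norn are not bridges since each lies on that cycle.
But removing Hale–Pell disconnects Hale from Pell; removing Dover–Bria disconnects Dover from Bria; removing Elm–Kent disconnects Elm from Kent — these are bridges.
That makes 3 bridges.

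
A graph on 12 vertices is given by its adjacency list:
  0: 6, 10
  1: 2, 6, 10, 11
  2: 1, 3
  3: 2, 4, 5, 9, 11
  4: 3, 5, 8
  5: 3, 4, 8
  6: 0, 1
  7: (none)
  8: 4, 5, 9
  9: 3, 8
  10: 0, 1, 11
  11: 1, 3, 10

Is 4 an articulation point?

No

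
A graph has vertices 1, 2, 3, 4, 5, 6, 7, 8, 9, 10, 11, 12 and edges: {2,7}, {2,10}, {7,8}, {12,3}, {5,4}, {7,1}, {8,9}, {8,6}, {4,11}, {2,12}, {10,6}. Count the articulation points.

5

Removing 2 increases the component count from 2 to 3, so 2 is a cut vertex.
Removing 4 increases the component count from 2 to 3, so 4 is a cut vertex.
Removing 7 increases the component count from 2 to 3, so 7 is a cut vertex.
Likewise 8, 12 are cut vertices.
By contrast removing 9 leaves 2 components; it is not a cut vertex. No other vertex is a cut vertex either.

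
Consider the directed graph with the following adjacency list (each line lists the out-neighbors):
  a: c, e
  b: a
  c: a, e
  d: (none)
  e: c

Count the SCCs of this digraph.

{a, c, e} are all mutually reachable — one SCC of size 3.
{b} is an SCC by itself.
{d} is an SCC by itself.
That gives 3 strongly connected components.

3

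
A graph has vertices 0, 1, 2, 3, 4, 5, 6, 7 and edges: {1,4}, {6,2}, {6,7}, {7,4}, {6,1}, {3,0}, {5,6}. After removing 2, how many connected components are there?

2

With 2 gone, the remaining components are: {0, 3}; {1, 4, 5, 6, 7}.
That is 2 components.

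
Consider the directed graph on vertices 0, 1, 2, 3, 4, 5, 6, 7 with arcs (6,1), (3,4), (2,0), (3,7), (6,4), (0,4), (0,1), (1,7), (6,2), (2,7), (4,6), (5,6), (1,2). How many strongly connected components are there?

{0, 1, 2, 4, 6} are all mutually reachable — one SCC of size 5.
{7} is an SCC by itself.
{5} is an SCC by itself.
{3} is an SCC by itself.
That gives 4 strongly connected components.

4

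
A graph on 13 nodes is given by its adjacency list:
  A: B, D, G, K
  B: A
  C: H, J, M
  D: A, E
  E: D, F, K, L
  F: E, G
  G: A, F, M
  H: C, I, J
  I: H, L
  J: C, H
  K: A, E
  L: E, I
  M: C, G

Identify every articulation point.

A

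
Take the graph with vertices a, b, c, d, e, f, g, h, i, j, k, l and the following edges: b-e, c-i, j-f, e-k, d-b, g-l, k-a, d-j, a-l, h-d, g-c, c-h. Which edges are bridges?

c-i, d-j, f-j

The edges on the cycle g-c-h-d-b-e-k-a-l-g are not bridges since each lies on that cycle.
But removing c-i disconnects c from i; removing j-f disconnects j from f; removing j-d disconnects j from d — these are bridges.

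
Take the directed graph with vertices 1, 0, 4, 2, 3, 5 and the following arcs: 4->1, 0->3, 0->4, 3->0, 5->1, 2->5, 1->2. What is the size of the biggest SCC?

{1, 2, 5} are all mutually reachable — one SCC of size 3.
{0, 3} are all mutually reachable — one SCC of size 2.
{4} is an SCC by itself.
The largest has 3 vertices.

3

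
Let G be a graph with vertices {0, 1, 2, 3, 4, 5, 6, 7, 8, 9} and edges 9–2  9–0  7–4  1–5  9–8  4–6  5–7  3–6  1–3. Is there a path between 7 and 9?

The component containing 7 is {1, 3, 4, 5, 6, 7}, and 9 is not in it.

No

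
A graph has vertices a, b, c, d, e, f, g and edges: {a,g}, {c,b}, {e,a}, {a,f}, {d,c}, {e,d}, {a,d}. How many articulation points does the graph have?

3

Removing a increases the component count from 1 to 3, so a is a cut vertex.
Removing c increases the component count from 1 to 2, so c is a cut vertex.
Removing d increases the component count from 1 to 2, so d is a cut vertex.
By contrast removing e leaves 1 component; it is not a cut vertex. No other vertex is a cut vertex either.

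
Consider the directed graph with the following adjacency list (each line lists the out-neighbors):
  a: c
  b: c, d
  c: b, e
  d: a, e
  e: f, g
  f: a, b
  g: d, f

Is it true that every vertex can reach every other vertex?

From e we can reach every vertex (a, b, c, d, e, f, g), and every vertex can reach e (a, b, c, d, e, f, g). So the whole graph is one strongly connected component.

Yes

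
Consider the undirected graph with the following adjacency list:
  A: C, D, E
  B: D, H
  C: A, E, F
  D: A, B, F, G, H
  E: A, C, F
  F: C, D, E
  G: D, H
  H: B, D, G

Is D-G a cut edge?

After removing D-G, the path D-H-G still connects them, so the edge is not a bridge.

No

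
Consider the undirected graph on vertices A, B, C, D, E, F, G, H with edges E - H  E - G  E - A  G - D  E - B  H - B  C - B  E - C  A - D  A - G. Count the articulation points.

Removing E increases the component count from 2 to 3, so E is a cut vertex.
By contrast removing G leaves 2 components; it is not a cut vertex. No other vertex is a cut vertex either.

1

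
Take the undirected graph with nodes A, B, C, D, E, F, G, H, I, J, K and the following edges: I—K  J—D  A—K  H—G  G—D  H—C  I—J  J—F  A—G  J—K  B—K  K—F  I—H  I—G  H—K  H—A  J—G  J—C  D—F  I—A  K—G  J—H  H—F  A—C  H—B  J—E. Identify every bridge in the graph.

E-J

The edges on the cycle J-H-A-K-G-D-F-J are not bridges since each lies on that cycle.
But removing J—E disconnects J from E — this is a bridge.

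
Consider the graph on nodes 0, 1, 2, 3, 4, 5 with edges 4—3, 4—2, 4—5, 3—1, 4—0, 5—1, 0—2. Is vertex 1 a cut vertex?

No

Deleting 1 leaves 1 component (was 1) (its neighbors 3, 5 remain connected to each other), so 1 is not a cut vertex.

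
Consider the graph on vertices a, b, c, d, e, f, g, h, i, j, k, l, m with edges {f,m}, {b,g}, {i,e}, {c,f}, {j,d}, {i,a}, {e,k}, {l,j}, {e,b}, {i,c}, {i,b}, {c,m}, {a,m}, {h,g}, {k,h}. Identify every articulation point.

Removing i increases the component count from 2 to 3, so i is a cut vertex.
Removing j increases the component count from 2 to 3, so j is a cut vertex.
By contrast removing c leaves 2 components; it is not a cut vertex. No other vertex is a cut vertex either.

i, j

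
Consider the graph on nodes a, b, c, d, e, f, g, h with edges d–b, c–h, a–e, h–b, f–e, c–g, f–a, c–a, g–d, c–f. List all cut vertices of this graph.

c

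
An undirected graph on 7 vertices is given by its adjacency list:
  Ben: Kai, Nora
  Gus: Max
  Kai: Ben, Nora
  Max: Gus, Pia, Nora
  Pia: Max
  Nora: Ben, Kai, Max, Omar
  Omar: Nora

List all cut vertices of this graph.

Max, Nora

Removing Max increases the component count from 1 to 3, so Max is a cut vertex.
Removing Nora increases the component count from 1 to 3, so Nora is a cut vertex.
By contrast removing Omar leaves 1 component; it is not a cut vertex. No other vertex is a cut vertex either.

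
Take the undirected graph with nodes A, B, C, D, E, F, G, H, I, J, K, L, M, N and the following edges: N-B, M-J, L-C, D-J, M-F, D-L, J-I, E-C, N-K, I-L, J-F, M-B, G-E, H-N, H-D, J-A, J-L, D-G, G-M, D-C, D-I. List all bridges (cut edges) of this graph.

A-J, K-N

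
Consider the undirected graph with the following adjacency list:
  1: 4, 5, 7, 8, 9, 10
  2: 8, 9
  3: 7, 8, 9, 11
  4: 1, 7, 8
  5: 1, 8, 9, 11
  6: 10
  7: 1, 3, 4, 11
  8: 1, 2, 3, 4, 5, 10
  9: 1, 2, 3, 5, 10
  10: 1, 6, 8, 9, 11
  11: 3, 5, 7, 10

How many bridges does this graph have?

1

The edges on the cycle 8-10-1-7-4-8 are not bridges since each lies on that cycle.
But removing 10-6 disconnects 10 from 6 — this is a bridge.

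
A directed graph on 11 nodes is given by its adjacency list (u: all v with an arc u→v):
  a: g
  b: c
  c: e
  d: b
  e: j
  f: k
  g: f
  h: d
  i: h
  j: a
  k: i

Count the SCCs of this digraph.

{a, b, c, d, e, f, g, h, i, j, k} are all mutually reachable — one SCC of size 11.
That gives 1 strongly connected component.

1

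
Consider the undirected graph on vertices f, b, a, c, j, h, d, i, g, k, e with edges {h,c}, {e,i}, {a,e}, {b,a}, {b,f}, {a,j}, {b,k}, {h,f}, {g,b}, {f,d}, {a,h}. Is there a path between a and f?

Yes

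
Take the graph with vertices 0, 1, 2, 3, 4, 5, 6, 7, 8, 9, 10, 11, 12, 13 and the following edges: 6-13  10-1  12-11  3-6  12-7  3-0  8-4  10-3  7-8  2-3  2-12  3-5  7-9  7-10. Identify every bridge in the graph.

The edges on the cycle 2-12-7-10-3-2 are not bridges since each lies on that cycle.
But removing 7-9 disconnects 7 from 9; removing 3-6 disconnects 3 from 6; removing 10-1 disconnects 10 from 1; removing 3-0 disconnects 3 from 0 — these are bridges.
In total 9 edges are bridges.

0-3, 1-10, 11-12, 13-6, 3-5, 3-6, 4-8, 7-8, 7-9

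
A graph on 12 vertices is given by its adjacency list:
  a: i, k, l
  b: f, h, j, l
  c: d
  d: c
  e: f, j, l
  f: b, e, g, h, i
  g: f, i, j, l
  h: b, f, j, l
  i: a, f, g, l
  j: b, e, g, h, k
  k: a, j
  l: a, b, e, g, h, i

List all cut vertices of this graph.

none

Removing i, for instance, still leaves 2 components. No single vertex removal increases the component count — the graph has no articulation points.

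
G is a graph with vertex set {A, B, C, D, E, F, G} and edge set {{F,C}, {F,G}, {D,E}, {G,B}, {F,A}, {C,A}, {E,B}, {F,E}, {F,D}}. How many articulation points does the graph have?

1

Removing F increases the component count from 1 to 2, so F is a cut vertex.
By contrast removing B leaves 1 component; it is not a cut vertex. No other vertex is a cut vertex either.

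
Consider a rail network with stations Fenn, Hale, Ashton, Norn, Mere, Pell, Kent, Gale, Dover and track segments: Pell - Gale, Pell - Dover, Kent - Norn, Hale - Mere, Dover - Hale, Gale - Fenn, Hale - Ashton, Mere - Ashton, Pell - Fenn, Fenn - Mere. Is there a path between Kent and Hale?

The component containing Kent is {Kent, Norn}, and Hale is not in it.

No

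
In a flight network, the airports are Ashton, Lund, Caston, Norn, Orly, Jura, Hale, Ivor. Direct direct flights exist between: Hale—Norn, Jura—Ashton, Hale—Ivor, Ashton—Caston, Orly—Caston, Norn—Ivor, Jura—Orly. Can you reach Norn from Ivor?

From Ivor we can reach Hale, Ivor, Norn, which includes Norn.

Yes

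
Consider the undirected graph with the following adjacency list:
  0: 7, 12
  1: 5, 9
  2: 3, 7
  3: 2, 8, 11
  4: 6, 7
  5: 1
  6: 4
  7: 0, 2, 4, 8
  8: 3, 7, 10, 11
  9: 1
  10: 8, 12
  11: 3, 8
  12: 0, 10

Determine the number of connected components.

Starting from 1 we can reach 1, 5, 9. That is one component of size 3.
Starting from 0 we can reach 0, 2, 3, 4, 6, 7, 8, 10, 11, 12. That is one component of size 10.
Total: 2 components.

2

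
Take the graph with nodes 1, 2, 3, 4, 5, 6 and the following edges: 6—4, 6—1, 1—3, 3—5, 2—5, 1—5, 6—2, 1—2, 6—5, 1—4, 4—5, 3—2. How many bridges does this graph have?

The edges on the cycle 1-3-2-5-1 are not bridges since each lies on that cycle.
Every edge lies on some cycle, so there are no bridges.

0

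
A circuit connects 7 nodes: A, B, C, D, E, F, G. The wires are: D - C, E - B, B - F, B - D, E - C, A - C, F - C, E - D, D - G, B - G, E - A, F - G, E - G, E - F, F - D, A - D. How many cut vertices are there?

0

Removing F, for instance, still leaves 1 component. No single vertex removal increases the component count — the graph has no articulation points.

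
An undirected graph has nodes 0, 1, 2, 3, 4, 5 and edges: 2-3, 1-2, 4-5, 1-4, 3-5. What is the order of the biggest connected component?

5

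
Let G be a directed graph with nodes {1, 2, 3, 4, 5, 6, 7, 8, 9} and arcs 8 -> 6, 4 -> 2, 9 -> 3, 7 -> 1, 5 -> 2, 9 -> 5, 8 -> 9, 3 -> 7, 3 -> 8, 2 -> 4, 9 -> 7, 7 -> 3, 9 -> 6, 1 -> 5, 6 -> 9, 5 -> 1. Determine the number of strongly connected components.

{3, 6, 7, 8, 9} are all mutually reachable — one SCC of size 5.
{1, 5} are all mutually reachable — one SCC of size 2.
{2, 4} are all mutually reachable — one SCC of size 2.
That gives 3 strongly connected components.

3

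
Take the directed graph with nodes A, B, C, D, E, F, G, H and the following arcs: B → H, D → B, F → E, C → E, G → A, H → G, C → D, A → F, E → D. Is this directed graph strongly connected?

There is no directed path from B to C, so the graph is not strongly connected.

No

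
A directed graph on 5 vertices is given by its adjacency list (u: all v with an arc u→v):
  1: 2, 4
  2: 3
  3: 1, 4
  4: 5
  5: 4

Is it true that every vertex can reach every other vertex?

No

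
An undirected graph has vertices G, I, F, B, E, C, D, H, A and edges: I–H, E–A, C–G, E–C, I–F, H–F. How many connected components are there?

4

B is isolated — a component by itself.
D is isolated — a component by itself.
Starting from F we can reach F, H, I. That is one component of size 3.
Starting from A we can reach A, C, E, G. That is one component of size 4.
Total: 4 components.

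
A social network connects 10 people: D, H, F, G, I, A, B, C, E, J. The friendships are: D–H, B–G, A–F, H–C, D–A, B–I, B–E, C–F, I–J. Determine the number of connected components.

2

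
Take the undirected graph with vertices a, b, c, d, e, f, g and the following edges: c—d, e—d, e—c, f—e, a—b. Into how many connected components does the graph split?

g is isolated — a component by itself.
Starting from a we can reach a, b. That is one component of size 2.
Starting from c we can reach c, d, e, f. That is one component of size 4.
Total: 3 components.

3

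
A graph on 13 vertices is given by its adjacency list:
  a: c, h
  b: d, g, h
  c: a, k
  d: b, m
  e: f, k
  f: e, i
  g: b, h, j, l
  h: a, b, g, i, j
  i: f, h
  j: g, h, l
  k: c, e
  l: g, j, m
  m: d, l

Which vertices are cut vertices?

Removing h increases the component count from 1 to 2, so h is a cut vertex.
By contrast removing l leaves 1 component; it is not a cut vertex. No other vertex is a cut vertex either.

h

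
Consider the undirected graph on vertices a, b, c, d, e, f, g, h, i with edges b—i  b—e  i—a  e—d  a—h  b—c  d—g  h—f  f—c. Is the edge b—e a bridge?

Yes

Removing b—e leaves no path between b and e: the component count goes from 1 to 2. So it is a bridge.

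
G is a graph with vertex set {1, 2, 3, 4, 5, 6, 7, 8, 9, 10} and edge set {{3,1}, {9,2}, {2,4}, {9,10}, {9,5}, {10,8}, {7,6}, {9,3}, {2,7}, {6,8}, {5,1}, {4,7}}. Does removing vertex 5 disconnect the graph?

No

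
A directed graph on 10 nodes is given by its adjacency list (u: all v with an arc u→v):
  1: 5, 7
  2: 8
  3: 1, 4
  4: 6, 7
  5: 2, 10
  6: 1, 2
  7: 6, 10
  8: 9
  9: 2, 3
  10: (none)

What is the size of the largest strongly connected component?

9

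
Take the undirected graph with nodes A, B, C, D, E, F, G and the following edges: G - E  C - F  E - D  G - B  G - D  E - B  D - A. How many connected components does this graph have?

Starting from C we can reach C, F. That is one component of size 2.
Starting from A we can reach A, B, D, E, G. That is one component of size 5.
Total: 2 components.

2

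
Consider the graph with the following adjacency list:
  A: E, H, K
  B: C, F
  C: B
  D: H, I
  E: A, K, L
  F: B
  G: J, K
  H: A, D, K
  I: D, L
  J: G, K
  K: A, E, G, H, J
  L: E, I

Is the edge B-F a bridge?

Removing B-F leaves no path between B and F: the component count goes from 2 to 3. So it is a bridge.

Yes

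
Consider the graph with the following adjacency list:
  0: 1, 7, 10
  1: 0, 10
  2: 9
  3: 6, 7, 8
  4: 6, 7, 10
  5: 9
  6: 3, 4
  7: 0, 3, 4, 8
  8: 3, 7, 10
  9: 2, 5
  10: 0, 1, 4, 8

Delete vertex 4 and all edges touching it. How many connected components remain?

2

With 4 gone, the remaining components are: {2, 5, 9}; {0, 1, 3, 6, 7, 8, 10}.
That is 2 components.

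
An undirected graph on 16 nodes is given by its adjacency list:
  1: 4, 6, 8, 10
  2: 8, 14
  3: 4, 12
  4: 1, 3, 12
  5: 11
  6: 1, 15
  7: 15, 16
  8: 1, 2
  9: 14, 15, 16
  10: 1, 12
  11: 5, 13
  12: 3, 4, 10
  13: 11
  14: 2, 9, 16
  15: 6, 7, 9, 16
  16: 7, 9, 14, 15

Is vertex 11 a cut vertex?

Yes

Deleting 11 raises the number of components from 2 to 3, so 11 is a cut vertex.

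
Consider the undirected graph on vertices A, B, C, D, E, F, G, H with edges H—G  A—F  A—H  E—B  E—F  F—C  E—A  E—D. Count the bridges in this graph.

The edges on the cycle E-A-F-E are not bridges since each lies on that cycle.
But removing A—H disconnects A from H; removing E—D disconnects E from D; removing E—B disconnects E from B; removing F—C disconnects F from C — these are bridges.
In total 5 edges are bridges.

5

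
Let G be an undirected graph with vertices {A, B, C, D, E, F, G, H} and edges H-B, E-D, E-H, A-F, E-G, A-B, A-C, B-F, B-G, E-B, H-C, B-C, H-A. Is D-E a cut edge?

Yes

Removing D-E leaves no path between D and E: the component count goes from 1 to 2. So it is a bridge.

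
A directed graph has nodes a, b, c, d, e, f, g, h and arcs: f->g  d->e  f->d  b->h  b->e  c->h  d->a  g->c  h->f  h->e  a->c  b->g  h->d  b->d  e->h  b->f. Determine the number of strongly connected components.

{a, c, d, e, f, g, h} are all mutually reachable — one SCC of size 7.
{b} is an SCC by itself.
That gives 2 strongly connected components.

2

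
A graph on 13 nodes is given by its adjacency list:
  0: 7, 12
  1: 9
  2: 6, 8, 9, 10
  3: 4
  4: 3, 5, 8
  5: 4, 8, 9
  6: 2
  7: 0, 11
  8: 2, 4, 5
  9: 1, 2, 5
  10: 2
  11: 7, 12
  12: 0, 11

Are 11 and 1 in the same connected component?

No

The component containing 11 is {0, 7, 11, 12}, and 1 is not in it.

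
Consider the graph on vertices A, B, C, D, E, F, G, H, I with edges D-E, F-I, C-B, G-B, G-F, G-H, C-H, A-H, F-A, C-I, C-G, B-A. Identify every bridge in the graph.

D-E

The edges on the cycle C-G-F-A-H-C are not bridges since each lies on that cycle.
But removing E-D disconnects E from D — this is a bridge.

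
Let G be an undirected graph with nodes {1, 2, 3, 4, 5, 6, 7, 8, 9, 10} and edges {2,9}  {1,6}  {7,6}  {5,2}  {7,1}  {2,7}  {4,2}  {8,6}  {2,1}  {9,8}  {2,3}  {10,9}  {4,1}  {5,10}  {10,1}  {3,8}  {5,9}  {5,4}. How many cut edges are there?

0

The edges on the cycle 5-4-2-3-8-9-5 are not bridges since each lies on that cycle.
Every edge lies on some cycle, so there are no bridges.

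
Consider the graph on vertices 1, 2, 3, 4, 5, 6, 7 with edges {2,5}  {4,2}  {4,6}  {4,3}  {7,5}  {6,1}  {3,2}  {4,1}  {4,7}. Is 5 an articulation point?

No

Deleting 5 leaves 1 component (was 1) (its neighbors 2, 7 remain connected to each other), so 5 is not a cut vertex.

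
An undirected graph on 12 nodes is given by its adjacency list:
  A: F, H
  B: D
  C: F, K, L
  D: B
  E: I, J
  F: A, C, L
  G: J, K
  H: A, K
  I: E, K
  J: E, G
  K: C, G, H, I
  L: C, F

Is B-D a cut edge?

Removing B-D leaves no path between B and D: the component count goes from 2 to 3. So it is a bridge.

Yes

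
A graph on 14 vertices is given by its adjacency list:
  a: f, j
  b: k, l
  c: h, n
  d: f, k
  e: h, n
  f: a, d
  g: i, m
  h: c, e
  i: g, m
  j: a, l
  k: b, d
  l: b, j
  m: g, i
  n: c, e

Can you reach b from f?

Yes

From f we can reach a, b, d, f, j, k, l, which includes b.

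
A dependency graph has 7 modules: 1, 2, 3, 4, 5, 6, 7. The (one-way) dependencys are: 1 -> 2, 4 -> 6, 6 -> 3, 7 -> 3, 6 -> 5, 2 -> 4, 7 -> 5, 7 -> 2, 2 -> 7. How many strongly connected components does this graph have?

{2, 7} are all mutually reachable — one SCC of size 2.
{6} is an SCC by itself.
{1} is an SCC by itself.
{4} is an SCC by itself.
{3} is an SCC by itself.
(and 1 more singleton SCC)
That gives 6 strongly connected components.

6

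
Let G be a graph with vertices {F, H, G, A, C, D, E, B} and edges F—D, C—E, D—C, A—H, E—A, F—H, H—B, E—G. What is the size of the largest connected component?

8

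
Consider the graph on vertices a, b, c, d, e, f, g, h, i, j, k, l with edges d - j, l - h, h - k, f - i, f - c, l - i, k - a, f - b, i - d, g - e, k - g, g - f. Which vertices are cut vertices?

Removing d increases the component count from 1 to 2, so d is a cut vertex.
Removing f increases the component count from 1 to 3, so f is a cut vertex.
Removing g increases the component count from 1 to 2, so g is a cut vertex.
Likewise i, k are cut vertices.
By contrast removing c leaves 1 component; it is not a cut vertex. No other vertex is a cut vertex either.

d, f, g, i, k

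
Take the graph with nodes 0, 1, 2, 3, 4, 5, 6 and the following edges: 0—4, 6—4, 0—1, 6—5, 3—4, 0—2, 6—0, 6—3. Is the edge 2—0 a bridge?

Yes

Removing 2—0 leaves no path between 2 and 0: the component count goes from 1 to 2. So it is a bridge.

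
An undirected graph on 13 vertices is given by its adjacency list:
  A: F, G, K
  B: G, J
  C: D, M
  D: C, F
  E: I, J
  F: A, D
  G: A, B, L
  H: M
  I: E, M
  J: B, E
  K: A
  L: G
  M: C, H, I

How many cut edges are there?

The edges on the cycle D-F-A-G-B-J-E-I-M-C-D are not bridges since each lies on that cycle.
But removing M-H disconnects M from H; removing G-L disconnects G from L; removing A-K disconnects A from K — these are bridges.
That makes 3 bridges.

3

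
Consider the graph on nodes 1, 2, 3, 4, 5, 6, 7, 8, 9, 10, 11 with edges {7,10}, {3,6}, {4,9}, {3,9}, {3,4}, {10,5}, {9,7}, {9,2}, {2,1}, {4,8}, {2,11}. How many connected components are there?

1

Starting from 1 we can reach 1, 2, 3, 4, 5, 6, 7, 8, 9, 10, 11. That is one component of size 11.
Total: 1 component.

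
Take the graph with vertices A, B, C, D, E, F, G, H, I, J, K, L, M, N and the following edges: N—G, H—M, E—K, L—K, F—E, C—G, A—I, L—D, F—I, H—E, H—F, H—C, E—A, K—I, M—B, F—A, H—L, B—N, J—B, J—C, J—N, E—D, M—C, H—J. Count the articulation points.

1

Removing H increases the component count from 1 to 2, so H is a cut vertex.
By contrast removing M leaves 1 component; it is not a cut vertex. No other vertex is a cut vertex either.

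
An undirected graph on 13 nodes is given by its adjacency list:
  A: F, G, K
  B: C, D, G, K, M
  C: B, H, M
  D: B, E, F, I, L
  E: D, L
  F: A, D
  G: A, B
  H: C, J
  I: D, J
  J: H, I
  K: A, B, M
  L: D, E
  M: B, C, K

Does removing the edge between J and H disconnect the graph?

After removing J-H, the path J-I-D-B-C-H still connects them, so the edge is not a bridge.

No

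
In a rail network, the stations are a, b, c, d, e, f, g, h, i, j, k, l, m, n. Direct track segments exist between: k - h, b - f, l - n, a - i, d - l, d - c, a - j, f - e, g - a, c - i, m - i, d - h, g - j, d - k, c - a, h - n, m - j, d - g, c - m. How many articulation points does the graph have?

2

Removing d increases the component count from 2 to 3, so d is a cut vertex.
Removing f increases the component count from 2 to 3, so f is a cut vertex.
By contrast removing l leaves 2 components; it is not a cut vertex. No other vertex is a cut vertex either.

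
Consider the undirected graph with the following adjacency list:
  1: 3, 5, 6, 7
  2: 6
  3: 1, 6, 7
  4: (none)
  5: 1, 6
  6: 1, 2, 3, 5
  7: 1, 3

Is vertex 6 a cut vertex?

Deleting 6 raises the number of components from 2 to 3, so 6 is a cut vertex.

Yes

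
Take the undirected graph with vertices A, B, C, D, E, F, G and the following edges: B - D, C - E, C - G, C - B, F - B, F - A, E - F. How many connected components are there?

1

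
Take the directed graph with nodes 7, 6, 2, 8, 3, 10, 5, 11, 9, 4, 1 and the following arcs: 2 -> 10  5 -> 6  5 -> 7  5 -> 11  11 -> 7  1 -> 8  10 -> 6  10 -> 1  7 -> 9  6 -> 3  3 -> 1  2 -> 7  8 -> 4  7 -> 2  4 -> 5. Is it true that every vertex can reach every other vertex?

No

There is no directed path from 9 to 6, so the graph is not strongly connected.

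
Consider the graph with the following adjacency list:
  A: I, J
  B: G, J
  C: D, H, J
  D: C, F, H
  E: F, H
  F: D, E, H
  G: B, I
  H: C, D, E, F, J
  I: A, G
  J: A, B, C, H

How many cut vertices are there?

Removing J increases the component count from 1 to 2, so J is a cut vertex.
By contrast removing E leaves 1 component; it is not a cut vertex. No other vertex is a cut vertex either.

1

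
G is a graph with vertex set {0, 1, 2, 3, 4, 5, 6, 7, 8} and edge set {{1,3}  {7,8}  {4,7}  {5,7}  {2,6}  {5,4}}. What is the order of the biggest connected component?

4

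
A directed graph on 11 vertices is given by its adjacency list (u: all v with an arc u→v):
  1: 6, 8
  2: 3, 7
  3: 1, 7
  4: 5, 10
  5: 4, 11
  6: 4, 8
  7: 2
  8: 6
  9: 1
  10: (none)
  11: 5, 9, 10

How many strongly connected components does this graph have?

3

{1, 4, 5, 6, 8, 9, 11} are all mutually reachable — one SCC of size 7.
{2, 3, 7} are all mutually reachable — one SCC of size 3.
{10} is an SCC by itself.
That gives 3 strongly connected components.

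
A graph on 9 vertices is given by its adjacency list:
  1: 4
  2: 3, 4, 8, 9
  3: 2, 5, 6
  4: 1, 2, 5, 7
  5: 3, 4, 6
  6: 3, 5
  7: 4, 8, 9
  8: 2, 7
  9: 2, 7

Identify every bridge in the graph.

The edges on the cycle 5-3-6-5 are not bridges since each lies on that cycle.
But removing 1-4 disconnects 1 from 4 — this is a bridge.

1-4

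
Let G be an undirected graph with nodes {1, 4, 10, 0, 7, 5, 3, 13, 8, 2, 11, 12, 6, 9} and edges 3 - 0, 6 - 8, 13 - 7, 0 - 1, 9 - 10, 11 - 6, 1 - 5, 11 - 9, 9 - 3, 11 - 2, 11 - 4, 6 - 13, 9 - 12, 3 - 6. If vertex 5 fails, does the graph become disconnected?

Deleting 5 leaves 1 component (was 1), so 5 is not a cut vertex.

No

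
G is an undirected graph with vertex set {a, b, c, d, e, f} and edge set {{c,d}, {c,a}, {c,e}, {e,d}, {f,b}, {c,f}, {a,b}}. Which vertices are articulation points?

c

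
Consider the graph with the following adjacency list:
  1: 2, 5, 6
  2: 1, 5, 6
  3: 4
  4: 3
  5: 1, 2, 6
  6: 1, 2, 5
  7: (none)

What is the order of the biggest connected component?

4

7 is isolated — a component by itself.
Starting from 3 we can reach 3, 4. That is one component of size 2.
Starting from 1 we can reach 1, 2, 5, 6. That is one component of size 4.
The largest has 4 vertices.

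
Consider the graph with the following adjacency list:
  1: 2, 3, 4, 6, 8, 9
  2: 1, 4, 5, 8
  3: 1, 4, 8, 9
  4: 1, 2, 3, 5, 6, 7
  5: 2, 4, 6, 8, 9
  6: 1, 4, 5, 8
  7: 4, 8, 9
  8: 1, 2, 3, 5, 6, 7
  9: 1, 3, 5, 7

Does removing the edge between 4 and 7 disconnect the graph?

No

After removing 4-7, the path 4-1-9-7 still connects them, so the edge is not a bridge.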